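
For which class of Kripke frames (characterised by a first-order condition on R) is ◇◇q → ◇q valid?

Replacing q by ¬q and contraposing gives the equivalent schema □q → □□q.
Suppose □q→□□q is valid. Take Rxy, Ryz and set V(q)={w : Rxw}. Then □q at x, so □□q at x, so □q at y, so q at z, i.e. Rxz.
Conversely, any frame satisfying ∀x ∀y ∀z (Rxy ∧ Ryz → Rxz) validates the schema.
Frame condition: ∀x ∀y ∀z (Rxy ∧ Ryz → Rxz).

transitivity: ∀x ∀y ∀z (Rxy ∧ Ryz → Rxz)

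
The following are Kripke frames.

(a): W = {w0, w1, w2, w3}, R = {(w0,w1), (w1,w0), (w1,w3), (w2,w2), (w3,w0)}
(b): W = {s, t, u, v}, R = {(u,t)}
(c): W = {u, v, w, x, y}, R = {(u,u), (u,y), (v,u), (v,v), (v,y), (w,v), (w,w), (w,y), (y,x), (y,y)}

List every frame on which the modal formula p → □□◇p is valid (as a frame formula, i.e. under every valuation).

Frame correspondent (Sahlqvist): ∀x ∀z (xR²z → ∃w (x = w ∧ zRw)) — i.e. a generalized confluence (Geach) condition.
(a): fails — w0R²w0 but no w with w0=w and w0Rw.
(b): satisfies the condition.
(c): fails — uR²x but no t with u=t and xRt.
Valid on: (b).

(b)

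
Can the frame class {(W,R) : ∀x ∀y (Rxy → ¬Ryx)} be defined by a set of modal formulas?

Modal frame validity is preserved under surjective bounded morphisms.
The 4-cycle (worlds w0,w1,w2,w3 with w0→w1→w2→w3→w0) is asymmetric. Mapping every world to a single reflexive point • is a surjective bounded morphism, and the reflexive point is not asymmetric (R•• but asymmetry requires ¬R••).
So the class is not modally definable.

Not modally definable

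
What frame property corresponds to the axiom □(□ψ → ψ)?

Suppose □(□ψ→ψ) is valid. Take Rxy and set V(ψ)={w : Ryw}. Then at y, □ψ holds; since □(□ψ→ψ) at x, □ψ→ψ at y, so ψ at y, i.e. Ryy.

Shift-reflexivity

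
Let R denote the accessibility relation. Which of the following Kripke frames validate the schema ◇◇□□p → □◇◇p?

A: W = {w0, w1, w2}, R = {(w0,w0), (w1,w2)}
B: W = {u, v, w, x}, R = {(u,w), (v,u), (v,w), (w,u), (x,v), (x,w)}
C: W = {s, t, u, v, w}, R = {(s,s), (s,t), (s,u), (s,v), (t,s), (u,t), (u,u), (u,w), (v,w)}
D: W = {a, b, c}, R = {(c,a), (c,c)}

A

This is the axiom for a generalized confluence (Geach) condition; its first-order frame correspondent is ∀x ∀y ∀z ((xR²y ∧ xRz) → ∃w (yR²w ∧ zR²w)).
A: condition met.
B: fails — uR²u, uRw but no t with uR²t and wR²t.
C: fails — sR²s, sRv but no w* with sR²w* and vR²w*.
D: fails — cR²a, cRa but no w with aR²w and aR²w.
Valid on: A.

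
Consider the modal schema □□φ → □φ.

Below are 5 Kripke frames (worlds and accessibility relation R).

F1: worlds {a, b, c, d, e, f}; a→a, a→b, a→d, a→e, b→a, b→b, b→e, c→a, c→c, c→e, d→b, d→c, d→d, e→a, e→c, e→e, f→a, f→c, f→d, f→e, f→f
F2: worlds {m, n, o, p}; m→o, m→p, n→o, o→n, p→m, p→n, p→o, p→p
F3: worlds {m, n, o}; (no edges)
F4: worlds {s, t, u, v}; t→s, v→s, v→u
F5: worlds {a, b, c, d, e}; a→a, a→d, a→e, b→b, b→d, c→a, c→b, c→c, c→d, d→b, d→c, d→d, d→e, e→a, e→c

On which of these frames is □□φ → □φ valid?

This is the axiom for density; its first-order frame correspondent is ∀x ∀y (Rxy → ∃z (Rxz ∧ Rzy)).
F1: ✓.
F2: fails — Ron but no z with Roz and Rzn.
F3: ✓.
F4: fails — Rvs but no z with Rvz and Rzs.
F5: ✓.
Valid on: F1, F3, F5.

F1, F3, F5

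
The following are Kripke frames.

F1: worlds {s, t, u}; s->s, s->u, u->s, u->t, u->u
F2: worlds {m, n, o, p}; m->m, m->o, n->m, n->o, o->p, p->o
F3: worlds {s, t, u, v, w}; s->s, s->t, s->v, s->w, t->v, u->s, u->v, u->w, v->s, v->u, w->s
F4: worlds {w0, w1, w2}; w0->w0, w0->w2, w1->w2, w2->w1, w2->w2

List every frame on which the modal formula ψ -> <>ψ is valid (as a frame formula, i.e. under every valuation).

This is the axiom for reflexivity; its first-order frame correspondent is forall x Rxx.
F1: fails — world t does not see itself.
F2: fails — world n does not see itself.
F3: fails — world t does not see itself.
F4: fails — world w1 does not see itself.

none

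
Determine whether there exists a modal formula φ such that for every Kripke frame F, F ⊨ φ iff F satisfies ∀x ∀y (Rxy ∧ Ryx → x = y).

No

If a class were modally definable it would be closed under surjective bounded morphisms (Goldblatt–Thomason).
The 6-cycle (worlds a,b,c,d,e,f with a→b→c→d→e→f→a) is antisymmetric. Sending even-indexed worlds to • and odd-indexed worlds to ∘ is a surjective bounded morphism onto the two-world frame with •↔∘, which is not antisymmetric.
Hence antisymmetry is not modally definable.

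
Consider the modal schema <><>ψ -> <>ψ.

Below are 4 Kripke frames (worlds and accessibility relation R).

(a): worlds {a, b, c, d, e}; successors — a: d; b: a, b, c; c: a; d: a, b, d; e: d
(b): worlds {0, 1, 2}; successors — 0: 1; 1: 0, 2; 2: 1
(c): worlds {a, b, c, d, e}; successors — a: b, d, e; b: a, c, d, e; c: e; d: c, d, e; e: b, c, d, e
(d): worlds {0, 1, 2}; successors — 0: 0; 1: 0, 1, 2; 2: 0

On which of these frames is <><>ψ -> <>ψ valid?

(d)

Frame correspondent (Sahlqvist): forall x forall y forall z (Rxy & Ryz -> Rxz) — i.e. transitivity.
(a): fails — Rba and Rad but not Rbd.
(b): fails — R12 and R21 but not R11.
(c): fails — Reb and Rba but not Rea.
(d): condition met.
Valid on: (d).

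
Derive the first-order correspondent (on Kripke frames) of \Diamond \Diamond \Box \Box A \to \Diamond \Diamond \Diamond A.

\forall x \forall y (x R^2 y \to \exists w (y R^2 w \wedge x R^3 w))

This is a Sahlqvist (Geach-type) schema ◇^2□^2A → □^0◇^3A.
Minimal-valuation argument: fix x; take any y with xR^2y and any z with xR^0z. Set V(A) to the set of worlds R-reachable from y in exactly 2 steps. Then □^2A holds at y, so the antecedent holds at x; validity forces ◇^3A at z, giving a w with zR^3w and yR^2w.
First-order correspondent: \forall x \forall y (x R^2 y \to \exists w (y R^2 w \wedge x R^3 w)).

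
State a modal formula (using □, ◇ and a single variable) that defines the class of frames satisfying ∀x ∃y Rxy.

The condition is seriality. The D schema □p → ◇p defines it.
Suppose □p→◇p is valid. At any x set V(p)=W. Then □p at x, so ◇p at x, so x has a successor.

□p → ◇p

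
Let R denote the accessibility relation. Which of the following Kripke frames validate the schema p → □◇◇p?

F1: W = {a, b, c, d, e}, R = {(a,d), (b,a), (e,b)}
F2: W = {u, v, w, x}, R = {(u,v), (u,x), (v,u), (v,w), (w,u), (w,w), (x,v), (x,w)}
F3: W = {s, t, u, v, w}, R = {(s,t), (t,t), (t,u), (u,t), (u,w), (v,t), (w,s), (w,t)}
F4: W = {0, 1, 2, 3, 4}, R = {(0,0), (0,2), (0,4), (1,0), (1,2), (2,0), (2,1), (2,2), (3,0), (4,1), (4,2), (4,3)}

The schema corresponds to a generalized confluence (Geach) condition: ∀x ∀z (xRz → ∃w (x = w ∧ zR²w)).
F1: fails — aRd but no w with a=w and dR²w.
F2: ✓.
F3: fails — sRt but no w* with s=w* and tR²w*.
F4: ✓.

F2, F4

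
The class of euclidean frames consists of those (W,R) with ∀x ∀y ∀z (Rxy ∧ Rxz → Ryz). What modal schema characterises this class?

The condition is the Euclidean property. The 5 schema ◇p → □◇p defines it.

◇p → □◇p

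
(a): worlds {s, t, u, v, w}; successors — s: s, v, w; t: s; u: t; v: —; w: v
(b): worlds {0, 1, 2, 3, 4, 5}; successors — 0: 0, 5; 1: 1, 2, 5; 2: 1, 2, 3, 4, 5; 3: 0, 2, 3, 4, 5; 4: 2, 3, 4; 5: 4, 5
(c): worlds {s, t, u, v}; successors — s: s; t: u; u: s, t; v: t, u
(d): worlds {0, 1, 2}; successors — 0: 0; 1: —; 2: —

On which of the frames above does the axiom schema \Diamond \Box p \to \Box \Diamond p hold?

(d)

Frame correspondent (Sahlqvist): \forall x \forall y \forall z (Rxy \wedge Rxz \to \exists w (Ryw \wedge Rzw)) — i.e. convergence.
(a): fails — Rsv and Rsv but v and v have no common successor.
(b): fails — R34 and R30 but 4 and 0 have no common successor.
(c): fails — Rut and Rus but t and s have no common successor.
(d): holds.
Valid on: (d).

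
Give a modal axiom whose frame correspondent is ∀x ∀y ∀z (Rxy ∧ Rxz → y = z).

◇s → □s

A defining formula is ◇s → □s (the CD axiom).
Suppose ◇s→□s is valid. Take Rxy, Rxz and set V(s)={y}. Then ◇s at x, so □s at x, so s at z, i.e. z=y.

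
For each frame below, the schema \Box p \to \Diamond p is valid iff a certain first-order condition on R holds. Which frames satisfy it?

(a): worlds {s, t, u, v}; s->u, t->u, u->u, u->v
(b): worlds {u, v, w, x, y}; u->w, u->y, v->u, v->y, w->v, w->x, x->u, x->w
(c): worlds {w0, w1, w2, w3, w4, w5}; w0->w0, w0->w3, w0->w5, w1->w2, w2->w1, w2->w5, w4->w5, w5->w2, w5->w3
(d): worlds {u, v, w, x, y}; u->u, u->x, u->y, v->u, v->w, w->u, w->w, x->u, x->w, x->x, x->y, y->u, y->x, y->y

Frame correspondent (Sahlqvist): \forall x \exists y Rxy — i.e. seriality.
(a): fails — world v has no successor.
(b): fails — world y has no successor.
(c): fails — world w3 has no successor.
(d): ✓.

(d)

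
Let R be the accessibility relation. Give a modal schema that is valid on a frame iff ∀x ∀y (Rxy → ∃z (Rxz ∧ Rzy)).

The condition is density. The C4 schema □□q → □q defines it.
Suppose □□q→□q is valid. Take Rxy and set V(q)={w : xR²w}. Then □□q at x, so □q at x, so q at y, i.e. ∃z(Rxz∧Rzy).

□□q → □q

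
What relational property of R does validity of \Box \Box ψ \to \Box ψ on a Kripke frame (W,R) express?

This is the C4 axiom.
Its frame correspondent is density — \forall x \forall y (Rxy \to \exists z (Rxz \wedge Rzy)).

density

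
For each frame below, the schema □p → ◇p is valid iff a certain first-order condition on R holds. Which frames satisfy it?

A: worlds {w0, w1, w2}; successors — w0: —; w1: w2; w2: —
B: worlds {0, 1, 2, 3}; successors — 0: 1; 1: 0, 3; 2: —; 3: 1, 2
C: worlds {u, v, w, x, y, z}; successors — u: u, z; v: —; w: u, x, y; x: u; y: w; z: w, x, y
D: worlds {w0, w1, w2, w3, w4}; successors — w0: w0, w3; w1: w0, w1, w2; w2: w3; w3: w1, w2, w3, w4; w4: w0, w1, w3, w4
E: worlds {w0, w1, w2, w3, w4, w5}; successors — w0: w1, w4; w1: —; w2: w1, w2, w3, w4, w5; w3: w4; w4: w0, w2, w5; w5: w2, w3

D

This is the axiom for seriality; its first-order frame correspondent is ∀x ∃y Rxy.
A: fails — world w0 has no successor.
B: fails — world 2 has no successor.
C: fails — world v has no successor.
D: satisfies the condition.
E: fails — world w1 has no successor.
Valid on: D.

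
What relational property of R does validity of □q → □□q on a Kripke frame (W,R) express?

transitivity

This schema is the 4 axiom.
It corresponds to transitivity: ∀x ∀y ∀z (Rxy ∧ Ryz → Rxz).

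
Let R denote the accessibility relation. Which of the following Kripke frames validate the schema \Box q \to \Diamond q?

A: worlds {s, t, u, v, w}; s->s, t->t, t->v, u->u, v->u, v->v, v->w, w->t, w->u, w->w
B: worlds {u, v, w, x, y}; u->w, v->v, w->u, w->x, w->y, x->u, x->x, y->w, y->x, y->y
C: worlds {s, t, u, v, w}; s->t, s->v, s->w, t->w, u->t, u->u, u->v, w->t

A, B

Frame correspondent (Sahlqvist): \forall x \exists y Rxy — i.e. seriality.
A: satisfies the condition.
B: satisfies the condition.
C: fails — world v has no successor.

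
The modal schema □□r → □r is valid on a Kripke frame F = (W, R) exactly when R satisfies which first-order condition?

Density

This is the C4 axiom.
Its frame correspondent is density — ∀x ∀y (Rxy → ∃z (Rxz ∧ Rzy)).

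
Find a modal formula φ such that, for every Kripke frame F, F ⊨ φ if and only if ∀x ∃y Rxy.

This is seriality; the standard corresponding axiom is D: □q → ◇q.
Suppose □q→◇q is valid. At any x set V(q)=W. Then □q at x, so ◇q at x, so x has a successor.

□q → ◇q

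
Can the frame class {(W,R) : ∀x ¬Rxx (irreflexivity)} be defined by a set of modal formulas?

No

If a class were modally definable it would be closed under surjective bounded morphisms (Goldblatt–Thomason).
The 5-cycle (worlds s,t,u,v,w with s→t→u→v→w→s) is irreflexive, and the map sending every world to a single reflexive point • is a surjective bounded morphism (forth: every edge maps to (•,•); back: every world has a successor). So any modal formula valid on the 5-cycle is also valid on the reflexive point, which is not irreflexive.
So no modal formula (or set of formulas) defines exactly the irreflexive frames.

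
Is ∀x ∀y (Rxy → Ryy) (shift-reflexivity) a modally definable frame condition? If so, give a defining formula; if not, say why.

Yes, by □(□r → r)

This is a Sahlqvist condition; the T□ axiom □(□r → r) defines it.
Suppose □(□r→r) is valid. Take Rxy and set V(r)={w : Ryw}. Then at y, □r holds; since □(□r→r) at x, □r→r at y, so r at y, i.e. Ryy.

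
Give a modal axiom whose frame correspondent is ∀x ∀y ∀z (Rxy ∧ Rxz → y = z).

◇q → □q

The condition is partial functionality. The CD schema ◇q → □q defines it.
Suppose ◇q→□q is valid. Take Rxy, Rxz and set V(q)={y}. Then ◇q at x, so □q at x, so q at z, i.e. z=y.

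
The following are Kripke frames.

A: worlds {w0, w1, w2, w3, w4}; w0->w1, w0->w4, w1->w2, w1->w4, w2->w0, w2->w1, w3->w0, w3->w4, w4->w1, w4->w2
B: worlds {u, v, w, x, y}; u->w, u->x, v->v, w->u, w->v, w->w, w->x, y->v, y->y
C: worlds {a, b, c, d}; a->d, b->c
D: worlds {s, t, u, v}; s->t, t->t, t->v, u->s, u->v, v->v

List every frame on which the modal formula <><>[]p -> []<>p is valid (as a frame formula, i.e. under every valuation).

This is the axiom for a generalized confluence (Geach) condition; its first-order frame correspondent is forall x forall y forall z ((x R^2 y & xRz) -> exists w (yRw & zRw)).
A: fails — w0R²w2, w0Rw1 but no w with w2Rw and w1Rw.
B: fails — uR²u, uRx but no t with uRt and xRt.
C: ✓.
D: fails — uR²v, uRs but no w with vRw and sRw.

C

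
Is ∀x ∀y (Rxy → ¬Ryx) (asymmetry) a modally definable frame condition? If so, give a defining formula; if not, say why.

Not modally definable

Modal frame validity is preserved under surjective bounded morphisms.
The 5-cycle (worlds w0,w1,w2,w3,w4 with w0→w1→w2→w3→w4→w0) is asymmetric. Mapping every world to a single reflexive point • is a surjective bounded morphism, and the reflexive point is not asymmetric (R•• but asymmetry requires ¬R••).
Hence asymmetry is not modally definable.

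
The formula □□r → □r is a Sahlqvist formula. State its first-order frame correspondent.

Suppose □□r→□r is valid. Take Rxy and set V(r)={w : xR²w}. Then □□r at x, so □r at x, so r at y, i.e. ∃z(Rxz∧Rzy).

Density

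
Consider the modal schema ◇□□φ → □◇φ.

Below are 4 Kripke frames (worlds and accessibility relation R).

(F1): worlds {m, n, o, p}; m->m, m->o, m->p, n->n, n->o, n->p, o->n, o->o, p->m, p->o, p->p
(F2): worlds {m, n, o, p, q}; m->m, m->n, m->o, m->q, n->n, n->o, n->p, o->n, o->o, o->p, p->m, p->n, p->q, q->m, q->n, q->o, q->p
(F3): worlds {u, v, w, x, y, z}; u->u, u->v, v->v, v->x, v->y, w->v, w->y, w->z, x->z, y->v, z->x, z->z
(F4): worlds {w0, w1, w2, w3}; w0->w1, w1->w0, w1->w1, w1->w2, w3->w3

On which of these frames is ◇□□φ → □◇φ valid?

Frame correspondent (Sahlqvist): ∀x ∀y ∀z ((xRy ∧ xRz) → ∃w (yR²w ∧ zRw)) — i.e. a generalized confluence (Geach) condition.
(F1): condition met.
(F2): condition met.
(F3): fails — vRx, vRy but no t with xR²t and yRt.
(F4): fails — w1Rw0, w1Rw2 but no w with w0R²w and w2Rw.

(F1), (F2)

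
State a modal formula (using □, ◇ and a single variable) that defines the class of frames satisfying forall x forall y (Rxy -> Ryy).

A defining formula is □(□r → r) (the T□ axiom).

□(□r → r)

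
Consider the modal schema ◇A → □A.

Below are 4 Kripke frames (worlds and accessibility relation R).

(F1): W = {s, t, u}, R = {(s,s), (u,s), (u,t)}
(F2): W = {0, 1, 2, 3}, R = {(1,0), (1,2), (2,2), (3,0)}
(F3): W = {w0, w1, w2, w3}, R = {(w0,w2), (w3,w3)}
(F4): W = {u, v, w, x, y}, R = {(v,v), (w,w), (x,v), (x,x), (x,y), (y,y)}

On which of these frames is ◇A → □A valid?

(F3)

The schema corresponds to partial functionality: ∀x ∀y ∀z (Rxy ∧ Rxz → y = z).
(F1): fails — u sees both s and t.
(F2): fails — 1 sees both 0 and 2.
(F3): holds.
(F4): fails — x sees both v and x.
Valid on: (F3).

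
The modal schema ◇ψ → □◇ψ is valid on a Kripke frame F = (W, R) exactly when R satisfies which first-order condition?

the Euclidean property

Suppose ◇ψ→□◇ψ is valid. Take Rxy, Rxz and set V(ψ)={y}. Then ◇ψ at x, so □◇ψ at x, so ◇ψ at z, so some w with Rzw has ψ; w=y, i.e. Rzy. By symmetry of the argument, Ryz.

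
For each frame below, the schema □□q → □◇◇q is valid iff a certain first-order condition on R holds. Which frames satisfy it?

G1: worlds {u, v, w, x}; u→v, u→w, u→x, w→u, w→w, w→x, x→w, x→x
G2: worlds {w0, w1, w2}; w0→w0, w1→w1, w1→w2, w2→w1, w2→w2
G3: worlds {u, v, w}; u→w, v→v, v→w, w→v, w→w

The schema corresponds to a generalized confluence (Geach) condition: ∀x ∀z (xRz → ∃w (xR²w ∧ zR²w)).
G1: fails — uRv but no t with uR²t and vR²t.
G2: holds.
G3: holds.
Valid on: G2, G3.

G2, G3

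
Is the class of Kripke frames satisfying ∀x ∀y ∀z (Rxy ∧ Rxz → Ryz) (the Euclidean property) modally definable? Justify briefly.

The condition is the Euclidean property. A defining modal formula is ◇r → □◇r.
Suppose ◇r→□◇r is valid. Take Rxy, Rxz and set V(r)={y}. Then ◇r at x, so □◇r at x, so ◇r at z, so some w with Rzw has r; w=y, i.e. Rzy. By symmetry of the argument, Ryz.

Yes, by ◇r → □◇r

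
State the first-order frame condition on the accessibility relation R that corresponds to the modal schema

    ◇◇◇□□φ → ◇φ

This is a Sahlqvist (Geach-type) schema ◇^3□^2φ → □^0◇^1φ.
Minimal-valuation argument: fix x; take any y with xR^3y and any z with xR^0z. Set V(φ) to the set of worlds R-reachable from y in exactly 2 steps. Then □^2φ holds at y, so the antecedent holds at x; validity forces ◇^1φ at z, giving a w with zR^1w and yR^2w.
First-order correspondent: ∀x ∀y (xR³y → ∃w (yR²w ∧ xRw)).

∀x ∀y (xR³y → ∃w (yR²w ∧ xRw))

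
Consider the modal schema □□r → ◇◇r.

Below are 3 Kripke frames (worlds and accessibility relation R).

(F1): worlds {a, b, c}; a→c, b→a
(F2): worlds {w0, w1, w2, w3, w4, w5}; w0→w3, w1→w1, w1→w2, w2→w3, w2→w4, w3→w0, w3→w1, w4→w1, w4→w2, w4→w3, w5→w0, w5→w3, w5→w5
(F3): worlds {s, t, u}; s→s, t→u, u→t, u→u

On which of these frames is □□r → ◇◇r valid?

(F2), (F3)

Frame correspondent (Sahlqvist): ∀x ∃w (xR²w ∧ xR²w) — i.e. a generalized confluence (Geach) condition.
(F1): fails — at a but no w with aR²w and aR²w.
(F2): holds.
(F3): holds.
Valid on: (F2), (F3).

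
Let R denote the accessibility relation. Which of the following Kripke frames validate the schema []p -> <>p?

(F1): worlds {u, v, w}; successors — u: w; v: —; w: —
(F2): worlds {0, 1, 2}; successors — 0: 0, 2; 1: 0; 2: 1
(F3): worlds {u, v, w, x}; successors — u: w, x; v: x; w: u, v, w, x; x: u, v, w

(F2), (F3)

This is the axiom for seriality; its first-order frame correspondent is forall x exists y Rxy.
(F1): fails — world v has no successor.
(F2): condition met.
(F3): condition met.
Valid on: (F2), (F3).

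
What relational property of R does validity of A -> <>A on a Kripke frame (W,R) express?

This schema is equivalent to the T axiom □A → A.
Its frame correspondent is reflexivity — forall x Rxx.

Reflexivity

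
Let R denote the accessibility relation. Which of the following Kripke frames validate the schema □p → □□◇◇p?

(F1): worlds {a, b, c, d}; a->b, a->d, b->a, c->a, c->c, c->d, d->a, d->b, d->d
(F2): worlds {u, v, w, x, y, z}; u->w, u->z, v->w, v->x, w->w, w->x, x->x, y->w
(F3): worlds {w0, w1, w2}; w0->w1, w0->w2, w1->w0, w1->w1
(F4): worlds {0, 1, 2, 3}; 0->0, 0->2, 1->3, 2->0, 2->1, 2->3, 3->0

Frame correspondent (Sahlqvist): ∀x ∀z (xR²z → ∃w (xRw ∧ zR²w)) — i.e. a generalized confluence (Geach) condition.
(F1): fails — bR²b but no w with bRw and bR²w.
(F2): fails — uR²x but no t with uRt and xR²t.
(F3): fails — w1R²w2 but no w with w1Rw and w2R²w.
(F4): holds.

(F4)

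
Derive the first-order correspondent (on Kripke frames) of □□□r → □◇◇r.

∀x ∀z (xRz → ∃w (xR³w ∧ zR²w))

This is a Sahlqvist (Geach-type) schema ◇^0□^3r → □^1◇^2r.
Minimal-valuation argument: fix x; take any y with xR^0y and any z with xR^1z. Set V(r) to the set of worlds R-reachable from y in exactly 3 steps. Then □^3r holds at y, so the antecedent holds at x; validity forces ◇^2r at z, giving a w with zR^2w and yR^3w.
First-order correspondent: ∀x ∀z (xRz → ∃w (xR³w ∧ zR²w)).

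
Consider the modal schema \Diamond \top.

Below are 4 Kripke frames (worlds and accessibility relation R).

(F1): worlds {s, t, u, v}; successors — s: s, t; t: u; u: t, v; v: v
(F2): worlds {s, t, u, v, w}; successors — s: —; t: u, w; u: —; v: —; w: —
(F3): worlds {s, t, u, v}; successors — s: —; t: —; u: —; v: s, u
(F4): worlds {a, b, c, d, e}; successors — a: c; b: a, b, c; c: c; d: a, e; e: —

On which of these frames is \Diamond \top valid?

Frame correspondent (Sahlqvist): \forall x \exists y Rxy — i.e. seriality.
(F1): condition met.
(F2): fails — world s has no successor.
(F3): fails — world s has no successor.
(F4): fails — world e has no successor.

(F1)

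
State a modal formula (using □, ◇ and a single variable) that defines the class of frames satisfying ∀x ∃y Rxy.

This is seriality; the standard corresponding axiom is D: □s → ◇s.

□s → ◇s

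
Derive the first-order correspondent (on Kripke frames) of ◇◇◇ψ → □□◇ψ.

∀x ∀y ∀z ((xR³y ∧ xR²z) → ∃w (y = w ∧ zRw))

This is a Sahlqvist (Geach-type) schema ◇^3□^0ψ → □^2◇^1ψ.
Minimal-valuation argument: fix x; take any y with xR^3y and any z with xR^2z. Set V(ψ) to the set of worlds R-reachable from y in exactly 0 steps. Then □^0ψ holds at y, so the antecedent holds at x; validity forces ◇^1ψ at z, giving a w with zR^1w and yR^0w.
First-order correspondent: ∀x ∀y ∀z ((xR³y ∧ xR²z) → ∃w (y = w ∧ zRw)).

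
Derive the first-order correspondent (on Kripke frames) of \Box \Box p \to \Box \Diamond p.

This is a Sahlqvist (Geach-type) schema ◇^0□^2p → □^1◇^1p.
Minimal-valuation argument: fix x; take any y with xR^0y and any z with xR^1z. Set V(p) to the set of worlds R-reachable from y in exactly 2 steps. Then □^2p holds at y, so the antecedent holds at x; validity forces ◇^1p at z, giving a w with zR^1w and yR^2w.
First-order correspondent: \forall x \forall z (xRz \to \exists w (x R^2 w \wedge zRw)).

\forall x \forall z (xRz \to \exists w (x R^2 w \wedge zRw))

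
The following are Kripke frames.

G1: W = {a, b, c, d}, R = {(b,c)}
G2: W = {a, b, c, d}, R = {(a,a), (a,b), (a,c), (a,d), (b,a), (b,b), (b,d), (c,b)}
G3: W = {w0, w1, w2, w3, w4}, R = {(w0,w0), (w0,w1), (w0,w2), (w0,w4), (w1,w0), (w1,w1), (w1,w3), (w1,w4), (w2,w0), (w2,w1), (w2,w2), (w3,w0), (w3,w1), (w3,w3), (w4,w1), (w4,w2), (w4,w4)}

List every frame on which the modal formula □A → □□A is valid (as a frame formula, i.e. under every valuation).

Frame correspondent (Sahlqvist): ∀x ∀y ∀z (Rxy ∧ Ryz → Rxz) — i.e. transitivity.
G1: condition met.
G2: fails — Rba and Rac but not Rbc.
G3: fails — Rw1w0 and Rw0w2 but not Rw1w2.
Valid on: G1.

G1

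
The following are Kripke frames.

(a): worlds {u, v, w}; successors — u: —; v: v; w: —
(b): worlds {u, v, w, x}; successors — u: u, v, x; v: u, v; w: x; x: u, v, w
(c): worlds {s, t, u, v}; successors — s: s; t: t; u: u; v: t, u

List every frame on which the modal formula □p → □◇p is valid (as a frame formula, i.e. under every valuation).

(a), (c)

Frame correspondent (Sahlqvist): ∀x ∀z (xRz → ∃w (xRw ∧ zRw)) — i.e. a generalized confluence (Geach) condition.
(a): satisfies the condition.
(b): fails — wRx but no t with wRt and xRt.
(c): satisfies the condition.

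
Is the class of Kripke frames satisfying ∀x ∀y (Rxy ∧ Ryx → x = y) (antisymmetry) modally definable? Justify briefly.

No

If a class were modally definable it would be closed under surjective bounded morphisms (Goldblatt–Thomason).
The 6-cycle (worlds a,b,c,d,e,f with a→b→c→d→e→f→a) is antisymmetric. Sending even-indexed worlds to • and odd-indexed worlds to ∘ is a surjective bounded morphism onto the two-world frame with •↔∘, which is not antisymmetric.
So no modal formula (or set of formulas) defines exactly the antisymmetric frames.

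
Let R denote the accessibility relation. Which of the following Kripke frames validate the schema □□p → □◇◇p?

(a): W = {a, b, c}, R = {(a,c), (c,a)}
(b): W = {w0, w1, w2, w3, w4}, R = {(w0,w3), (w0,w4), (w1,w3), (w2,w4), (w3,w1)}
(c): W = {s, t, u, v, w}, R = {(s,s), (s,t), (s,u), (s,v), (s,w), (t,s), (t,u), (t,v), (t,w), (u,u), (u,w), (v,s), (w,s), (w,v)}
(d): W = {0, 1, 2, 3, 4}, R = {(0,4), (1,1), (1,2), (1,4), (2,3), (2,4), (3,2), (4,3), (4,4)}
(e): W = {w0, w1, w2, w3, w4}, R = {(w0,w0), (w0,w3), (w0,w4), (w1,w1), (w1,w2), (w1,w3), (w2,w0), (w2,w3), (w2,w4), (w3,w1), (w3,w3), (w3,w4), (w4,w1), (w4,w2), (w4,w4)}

(c), (d), (e)

This is the axiom for a generalized confluence (Geach) condition; its first-order frame correspondent is ∀x ∀z (xRz → ∃w (xR²w ∧ zR²w)).
(a): fails — aRc but no w with aR²w and cR²w.
(b): fails — w0Rw3 but no w with w0R²w and w3R²w.
(c): condition met.
(d): condition met.
(e): condition met.
Valid on: (c), (d), (e).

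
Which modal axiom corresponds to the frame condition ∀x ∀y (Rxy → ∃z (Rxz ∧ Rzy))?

The condition is density. The C4 schema □□s → □s defines it.
Suppose □□s→□s is valid. Take Rxy and set V(s)={w : xR²w}. Then □□s at x, so □s at x, so s at y, i.e. ∃z(Rxz∧Rzy).

□□s → □s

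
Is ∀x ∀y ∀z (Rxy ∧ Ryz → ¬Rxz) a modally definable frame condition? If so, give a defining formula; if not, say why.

Modal frame validity is preserved under surjective bounded morphisms.
The 3-cycle (worlds w0,w1,w2 with w0→w1→w2→w0) is intransitive. Mapping every world to a single reflexive point • is a surjective bounded morphism; the reflexive point is not intransitive (R••∧R•• but R••).
So no modal formula (or set of formulas) defines exactly the intransitive frames.

No — not modally definable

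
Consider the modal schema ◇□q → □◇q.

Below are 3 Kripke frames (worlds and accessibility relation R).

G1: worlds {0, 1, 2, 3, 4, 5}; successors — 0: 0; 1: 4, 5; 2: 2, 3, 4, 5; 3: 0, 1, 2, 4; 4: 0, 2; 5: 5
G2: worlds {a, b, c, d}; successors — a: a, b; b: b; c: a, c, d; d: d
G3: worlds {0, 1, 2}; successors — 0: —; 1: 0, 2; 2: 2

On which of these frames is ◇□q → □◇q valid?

none

Frame correspondent (Sahlqvist): ∀x ∀y ∀z (Rxy ∧ Rxz → ∃w (Ryw ∧ Rzw)) — i.e. convergence.
G1: fails — R14 and R15 but 4 and 5 have no common successor.
G2: fails — Rcd and Rca but d and a have no common successor.
G3: fails — R12 and R10 but 2 and 0 have no common successor.
Valid on no frame.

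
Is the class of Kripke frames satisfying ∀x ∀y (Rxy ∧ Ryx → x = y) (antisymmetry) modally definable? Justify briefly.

No

Any modally definable frame class is closed under surjective bounded morphisms.
The 4-cycle (worlds s,t,u,v with s→t→u→v→s) is antisymmetric. Sending even-indexed worlds to • and odd-indexed worlds to ∘ is a surjective bounded morphism onto the two-world frame with •↔∘, which is not antisymmetric.
So no modal formula (or set of formulas) defines exactly the antisymmetric frames.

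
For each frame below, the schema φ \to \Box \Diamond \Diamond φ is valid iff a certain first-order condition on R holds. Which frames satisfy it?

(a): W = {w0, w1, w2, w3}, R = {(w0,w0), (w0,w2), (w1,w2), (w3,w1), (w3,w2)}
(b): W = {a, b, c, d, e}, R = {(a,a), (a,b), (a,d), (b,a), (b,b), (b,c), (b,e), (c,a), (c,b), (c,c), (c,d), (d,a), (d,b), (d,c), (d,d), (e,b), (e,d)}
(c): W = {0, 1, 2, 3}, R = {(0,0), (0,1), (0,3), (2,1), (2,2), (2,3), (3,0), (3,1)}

The schema corresponds to a generalized confluence (Geach) condition: \forall x \forall z (xRz \to \exists w (x = w \wedge z R^2 w)).
(a): fails — w0Rw2 but no w with w0=w and w2R²w.
(b): holds.
(c): fails — 0R1 but no w with 0=w and 1R²w.

(b)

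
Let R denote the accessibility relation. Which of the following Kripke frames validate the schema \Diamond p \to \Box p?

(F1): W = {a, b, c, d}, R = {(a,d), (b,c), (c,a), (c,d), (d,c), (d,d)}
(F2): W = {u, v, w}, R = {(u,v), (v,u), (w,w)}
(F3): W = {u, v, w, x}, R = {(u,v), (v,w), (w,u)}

(F2), (F3)

This is the axiom for partial functionality; its first-order frame correspondent is \forall x \forall y \forall z (Rxy \wedge Rxz \to y = z).
(F1): fails — c sees both a and d.
(F2): holds.
(F3): holds.
Valid on: (F2), (F3).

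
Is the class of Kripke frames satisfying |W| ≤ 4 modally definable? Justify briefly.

Modal frame validity is preserved under disjoint unions.
Any modal formula valid on each of 5 disjoint one-world frames is valid on their disjoint union (validity is preserved under disjoint unions). Each one-world frame has |W|=1≤4, but the union has |W|=5.
Hence having at most 4 worlds is not modally definable.

Not modally definable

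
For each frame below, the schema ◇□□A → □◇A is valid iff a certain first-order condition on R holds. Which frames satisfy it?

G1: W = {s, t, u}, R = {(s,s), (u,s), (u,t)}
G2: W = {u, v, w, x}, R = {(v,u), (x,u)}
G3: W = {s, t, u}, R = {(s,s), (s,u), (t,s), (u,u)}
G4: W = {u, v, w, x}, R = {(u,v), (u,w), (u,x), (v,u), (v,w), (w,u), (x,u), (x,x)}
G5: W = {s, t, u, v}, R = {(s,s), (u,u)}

Frame correspondent (Sahlqvist): ∀x ∀y ∀z ((xRy ∧ xRz) → ∃w (yR²w ∧ zRw)) — i.e. a generalized confluence (Geach) condition.
G1: fails — uRs, uRt but no w with sR²w and tRw.
G2: fails — vRu, vRu but no t with uR²t and uRt.
G3: condition met.
G4: fails — uRw, uRw but no t with wR²t and wRt.
G5: condition met.

G3, G5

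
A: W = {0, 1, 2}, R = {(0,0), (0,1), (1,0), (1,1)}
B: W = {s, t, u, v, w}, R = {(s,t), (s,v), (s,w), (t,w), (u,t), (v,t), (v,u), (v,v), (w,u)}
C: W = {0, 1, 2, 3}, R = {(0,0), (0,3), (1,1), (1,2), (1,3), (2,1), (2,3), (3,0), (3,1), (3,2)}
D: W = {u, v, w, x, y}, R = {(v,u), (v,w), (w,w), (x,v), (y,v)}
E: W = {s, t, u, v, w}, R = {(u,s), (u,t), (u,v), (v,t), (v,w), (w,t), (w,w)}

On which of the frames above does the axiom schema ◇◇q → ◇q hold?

This is the axiom for transitivity; its first-order frame correspondent is ∀x ∀y ∀z (Rxy ∧ Ryz → Rxz).
A: satisfies the condition.
B: fails — Rwu and Rut but not Rwt.
C: fails — R32 and R23 but not R33.
D: fails — Ryv and Rvw but not Ryw.
E: fails — Ruv and Rvw but not Ruw.
Valid on: A.

A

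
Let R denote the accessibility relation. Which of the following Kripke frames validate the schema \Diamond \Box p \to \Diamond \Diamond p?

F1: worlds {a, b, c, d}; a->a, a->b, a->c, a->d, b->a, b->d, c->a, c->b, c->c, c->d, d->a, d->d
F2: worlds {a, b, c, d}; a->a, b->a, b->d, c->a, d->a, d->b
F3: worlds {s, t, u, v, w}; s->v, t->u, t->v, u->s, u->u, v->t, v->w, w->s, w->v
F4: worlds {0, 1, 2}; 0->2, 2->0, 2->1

F1, F2, F3

Frame correspondent (Sahlqvist): \forall x \forall y (xRy \to \exists w (yRw \wedge x R^2 w)) — i.e. a generalized confluence (Geach) condition.
F1: holds.
F2: holds.
F3: holds.
F4: fails — 2R1 but no w with 1Rw and 2R²w.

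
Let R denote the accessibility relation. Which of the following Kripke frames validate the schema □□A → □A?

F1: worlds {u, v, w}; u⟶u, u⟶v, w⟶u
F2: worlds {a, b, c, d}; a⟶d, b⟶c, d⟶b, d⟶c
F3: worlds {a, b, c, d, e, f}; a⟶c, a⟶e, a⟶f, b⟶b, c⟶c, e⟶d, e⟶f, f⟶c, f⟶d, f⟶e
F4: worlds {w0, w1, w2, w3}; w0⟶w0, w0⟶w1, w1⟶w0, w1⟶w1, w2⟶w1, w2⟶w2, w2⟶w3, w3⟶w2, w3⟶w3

F1, F4

This is the axiom for density; its first-order frame correspondent is ∀x ∀y (Rxy → ∃z (Rxz ∧ Rzy)).
F1: satisfies the condition.
F2: fails — Rdb but no z with Rdz and Rzb.
F3: fails — Ref but no z with Rez and Rzf.
F4: satisfies the condition.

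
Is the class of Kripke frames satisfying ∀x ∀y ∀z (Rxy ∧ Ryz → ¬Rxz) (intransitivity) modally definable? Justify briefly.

Not modally definable

Modal frame validity is preserved under surjective bounded morphisms.
The 7-cycle (worlds w0,w1,w2,w3,w4,w5,w6 with w0→w1→w2→w3→w4→w5→w6→w0) is intransitive. Mapping every world to a single reflexive point • is a surjective bounded morphism; the reflexive point is not intransitive (R••∧R•• but R••).
So the class is not modally definable.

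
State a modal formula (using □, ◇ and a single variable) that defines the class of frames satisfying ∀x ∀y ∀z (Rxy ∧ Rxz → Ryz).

◇r → □◇r

The condition is the Euclidean property. The 5 schema ◇r → □◇r defines it.
Suppose ◇r→□◇r is valid. Take Rxy, Rxz and set V(r)={y}. Then ◇r at x, so □◇r at x, so ◇r at z, so some w with Rzw has r; w=y, i.e. Rzy. By symmetry of the argument, Ryz.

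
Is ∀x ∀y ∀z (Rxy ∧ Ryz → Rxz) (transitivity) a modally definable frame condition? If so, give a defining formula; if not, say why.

Definable; □q → □□q defines it

Yes: it is transitivity, defined by the 4 schema □q → □□q.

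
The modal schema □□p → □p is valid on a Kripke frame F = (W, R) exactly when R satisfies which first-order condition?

This is the C4 axiom.
Its frame correspondent is density — ∀x ∀y (Rxy → ∃z (Rxz ∧ Rzy)).

density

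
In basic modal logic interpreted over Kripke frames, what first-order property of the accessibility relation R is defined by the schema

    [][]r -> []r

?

Density

Suppose □□r→□r is valid. Take Rxy and set V(r)={w : xR²w}. Then □□r at x, so □r at x, so r at y, i.e. ∃z(Rxz∧Rzy).
The converse is a direct semantic check.
So the correspondent is density.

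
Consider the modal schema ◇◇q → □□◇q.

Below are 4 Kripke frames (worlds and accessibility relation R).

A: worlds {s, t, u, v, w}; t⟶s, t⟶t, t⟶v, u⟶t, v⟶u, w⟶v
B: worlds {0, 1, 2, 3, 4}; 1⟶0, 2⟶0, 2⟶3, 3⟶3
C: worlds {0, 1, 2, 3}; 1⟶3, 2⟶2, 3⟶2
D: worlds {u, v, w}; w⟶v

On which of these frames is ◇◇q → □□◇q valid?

B, C, D

Frame correspondent (Sahlqvist): ∀x ∀y ∀z ((xR²y ∧ xR²z) → ∃w (y = w ∧ zRw)) — i.e. a generalized confluence (Geach) condition.
A: fails — tR²s, tR²s but no w* with s=w* and sRw*.
B: holds.
C: holds.
D: holds.
Valid on: B, C, D.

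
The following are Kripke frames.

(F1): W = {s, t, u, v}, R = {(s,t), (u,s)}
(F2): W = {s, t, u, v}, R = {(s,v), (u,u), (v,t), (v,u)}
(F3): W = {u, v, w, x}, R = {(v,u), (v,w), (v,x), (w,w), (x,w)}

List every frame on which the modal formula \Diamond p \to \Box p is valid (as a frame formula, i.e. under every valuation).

Frame correspondent (Sahlqvist): \forall x \forall y \forall z (Rxy \wedge Rxz \to y = z) — i.e. partial functionality.
(F1): holds.
(F2): fails — v sees both t and u.
(F3): fails — v sees both u and w.
Valid on: (F1).

(F1)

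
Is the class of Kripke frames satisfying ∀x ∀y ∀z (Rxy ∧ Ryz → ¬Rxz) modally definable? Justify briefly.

Modal frame validity is preserved under surjective bounded morphisms.
The 7-cycle (worlds w0,w1,w2,w3,w4,w5,w6 with w0→w1→w2→w3→w4→w5→w6→w0) is intransitive. Mapping every world to a single reflexive point • is a surjective bounded morphism; the reflexive point is not intransitive (R••∧R•• but R••).
Hence intransitivity is not modally definable.

Not modally definable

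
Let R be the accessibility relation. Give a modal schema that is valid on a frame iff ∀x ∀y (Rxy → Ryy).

This is shift-reflexivity; the standard corresponding axiom is T□: □(□s → s).
Suppose □(□s→s) is valid. Take Rxy and set V(s)={w : Ryw}. Then at y, □s holds; since □(□s→s) at x, □s→s at y, so s at y, i.e. Ryy.

□(□s → s)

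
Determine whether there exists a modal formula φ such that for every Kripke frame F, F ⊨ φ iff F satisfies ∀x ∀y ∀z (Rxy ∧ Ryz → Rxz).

Yes, by □p → □□p

This is a Sahlqvist condition; the 4 axiom □p → □□p defines it.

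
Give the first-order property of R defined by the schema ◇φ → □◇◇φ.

∀x ∀y ∀z ((xRy ∧ xRz) → ∃w (y = w ∧ zR²w))

This is a Sahlqvist (Geach-type) schema ◇^1□^0φ → □^1◇^2φ.
Minimal-valuation argument: fix x; take any y with xR^1y and any z with xR^1z. Set V(φ) to the set of worlds R-reachable from y in exactly 0 steps. Then □^0φ holds at y, so the antecedent holds at x; validity forces ◇^2φ at z, giving a w with zR^2w and yR^0w.
First-order correspondent: ∀x ∀y ∀z ((xRy ∧ xRz) → ∃w (y = w ∧ zR²w)).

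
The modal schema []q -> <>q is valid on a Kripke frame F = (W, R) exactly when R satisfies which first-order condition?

This is the D axiom.
Its frame correspondent is seriality — forall x exists y Rxy.

seriality: forall x exists y Rxy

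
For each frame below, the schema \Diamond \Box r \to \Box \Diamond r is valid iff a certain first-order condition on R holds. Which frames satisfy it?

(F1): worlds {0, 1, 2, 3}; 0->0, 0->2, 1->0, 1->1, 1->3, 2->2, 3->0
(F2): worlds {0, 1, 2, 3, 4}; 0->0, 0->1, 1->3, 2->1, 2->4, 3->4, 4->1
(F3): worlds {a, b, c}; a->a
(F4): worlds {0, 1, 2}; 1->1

The schema corresponds to convergence: \forall x \forall y \forall z (Rxy \wedge Rxz \to \exists w (Ryw \wedge Rzw)).
(F1): ✓.
(F2): fails — R00 and R01 but 0 and 1 have no common successor.
(F3): ✓.
(F4): ✓.

(F1), (F3), (F4)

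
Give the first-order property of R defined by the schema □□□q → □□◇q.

∀x ∀z (xR²z → ∃w (xR³w ∧ zRw))

This is a Sahlqvist (Geach-type) schema ◇^0□^3q → □^2◇^1q.
Minimal-valuation argument: fix x; take any y with xR^0y and any z with xR^2z. Set V(q) to the set of worlds R-reachable from y in exactly 3 steps. Then □^3q holds at y, so the antecedent holds at x; validity forces ◇^1q at z, giving a w with zR^1w and yR^3w.
First-order correspondent: ∀x ∀z (xR²z → ∃w (xR³w ∧ zRw)).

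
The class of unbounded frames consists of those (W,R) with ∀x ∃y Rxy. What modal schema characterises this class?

The condition is seriality. The D schema □r → ◇r defines it.
Suppose □r→◇r is valid. At any x set V(r)=W. Then □r at x, so ◇r at x, so x has a successor.

□r → ◇r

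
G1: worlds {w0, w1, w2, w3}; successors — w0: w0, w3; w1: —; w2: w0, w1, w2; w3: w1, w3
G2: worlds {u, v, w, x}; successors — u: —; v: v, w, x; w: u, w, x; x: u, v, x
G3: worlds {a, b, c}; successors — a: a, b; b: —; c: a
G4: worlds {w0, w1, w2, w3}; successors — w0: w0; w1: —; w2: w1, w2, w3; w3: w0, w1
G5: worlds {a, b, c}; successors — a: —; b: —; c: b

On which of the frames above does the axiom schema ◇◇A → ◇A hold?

G5

The schema corresponds to transitivity: ∀x ∀y ∀z (Rxy ∧ Ryz → Rxz).
G1: fails — Rw2w0 and Rw0w3 but not Rw2w3.
G2: fails — Rwx and Rxv but not Rwv.
G3: fails — Rca and Rab but not Rcb.
G4: fails — Rw2w3 and Rw3w0 but not Rw2w0.
G5: ✓.
Valid on: G5.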